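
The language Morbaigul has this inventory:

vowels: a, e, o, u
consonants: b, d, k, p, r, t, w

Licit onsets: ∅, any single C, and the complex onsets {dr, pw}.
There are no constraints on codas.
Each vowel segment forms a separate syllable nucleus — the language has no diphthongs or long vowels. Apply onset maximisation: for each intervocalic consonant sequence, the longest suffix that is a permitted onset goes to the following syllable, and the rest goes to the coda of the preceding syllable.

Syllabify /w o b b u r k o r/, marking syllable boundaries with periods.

wob.bur.kor

Vowels present: o, u, o; each is a nucleus, giving 3 syllables.
/o…u/ gap (V1→V2): cluster /bb/ — the longest permitted-onset suffix is /b/; onset = /b/, preceding coda = /b/.
/u…o/ gap (V2→V3): cluster /rk/ — the longest permitted-onset suffix is /k/; onset = /k/, preceding coda = /r/.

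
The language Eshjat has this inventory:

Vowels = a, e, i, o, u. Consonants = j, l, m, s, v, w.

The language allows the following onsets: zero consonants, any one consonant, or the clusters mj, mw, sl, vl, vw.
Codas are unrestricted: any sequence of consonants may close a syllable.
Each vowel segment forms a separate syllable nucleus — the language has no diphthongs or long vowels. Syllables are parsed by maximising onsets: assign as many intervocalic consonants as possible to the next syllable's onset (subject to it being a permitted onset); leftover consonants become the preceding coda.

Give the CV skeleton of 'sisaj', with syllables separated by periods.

Vowels present: i, a; each is a nucleus, giving 2 syllables.
Between /i/ (V1) and /a/ (V2): just /s/ — single C goes to the following onset.
So the parse is si.saj.
Mapping each syllable to C/V: /si/ → CV, /saj/ → CVC.

CV.CVC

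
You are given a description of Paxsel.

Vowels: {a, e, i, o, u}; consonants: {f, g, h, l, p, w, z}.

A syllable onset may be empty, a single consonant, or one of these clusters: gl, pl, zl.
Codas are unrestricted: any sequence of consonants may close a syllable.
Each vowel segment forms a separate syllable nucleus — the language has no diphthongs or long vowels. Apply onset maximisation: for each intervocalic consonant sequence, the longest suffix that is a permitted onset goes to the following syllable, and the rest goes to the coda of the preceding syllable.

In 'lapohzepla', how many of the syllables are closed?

Vowels present: a, o, e, a; each is a nucleus, giving 4 syllables.
Between /a/ (V1) and /o/ (V2): just /p/ — single C goes to the following onset.
Between /o/ (V2) and /e/ (V3): /hz/; trying suffixes from longest down, /z/ is the first permitted one, so coda /h/ | onset /z/.
Between /e/ (V3) and /a/ (V4): cluster /pl/ — /pl/ is itself a permitted onset, so the whole cluster goes right; preceding coda = ∅.
Syllabification: la.poh.ze.pla.
Classifying each syllable: /la/ (open), /poh/ (closed), /ze/ (open), /pla/ (open).
Closed syllables: 1.

1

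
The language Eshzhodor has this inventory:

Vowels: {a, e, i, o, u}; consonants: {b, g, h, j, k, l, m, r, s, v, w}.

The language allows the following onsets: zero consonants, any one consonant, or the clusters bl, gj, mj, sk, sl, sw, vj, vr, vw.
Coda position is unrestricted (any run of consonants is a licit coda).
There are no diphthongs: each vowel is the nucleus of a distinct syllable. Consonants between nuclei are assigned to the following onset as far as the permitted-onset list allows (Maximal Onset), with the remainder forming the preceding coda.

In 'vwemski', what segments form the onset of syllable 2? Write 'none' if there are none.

Nuclei (vowels): e, i → 2 syllables.
Between /e/ (V1) and /i/ (V2): /msk/ — longest licit onset from the right is /sk/, leaving /m/ as coda.
Syllabification: vwem.ski.
Syllable 2 is /ski/: onset /sk/, nucleus /i/, coda ∅.

sk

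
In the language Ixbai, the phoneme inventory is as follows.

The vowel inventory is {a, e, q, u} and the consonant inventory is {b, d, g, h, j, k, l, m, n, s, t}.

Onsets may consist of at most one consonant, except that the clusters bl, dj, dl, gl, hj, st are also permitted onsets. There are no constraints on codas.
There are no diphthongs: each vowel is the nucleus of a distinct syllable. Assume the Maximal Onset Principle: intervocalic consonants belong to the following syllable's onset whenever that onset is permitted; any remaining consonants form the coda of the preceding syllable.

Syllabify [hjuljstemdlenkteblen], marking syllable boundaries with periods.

The vowels are u, e, e, e, e — 5 nuclei, so 5 syllables.
Between /u/ (V1) and /e/ (V2): /ljst/; trying suffixes from longest down, /st/ is the first permitted one, so coda /lj/ | onset /st/.
Between /e/ (V2) and /e/ (V3): /mdl/ — longest licit onset from the right is /dl/, leaving /m/ as coda.
Between /e/ (V3) and /e/ (V4): /nkt/ splits as /nk/ + /t/ (/t/ is the longest suffix that is a licit onset).
Between /e/ (V4) and /e/ (V5): cluster /bl/ — /bl/ is itself a permitted onset, so the whole cluster goes right; preceding coda = ∅.

hjulj.stem.dlenk.te.blen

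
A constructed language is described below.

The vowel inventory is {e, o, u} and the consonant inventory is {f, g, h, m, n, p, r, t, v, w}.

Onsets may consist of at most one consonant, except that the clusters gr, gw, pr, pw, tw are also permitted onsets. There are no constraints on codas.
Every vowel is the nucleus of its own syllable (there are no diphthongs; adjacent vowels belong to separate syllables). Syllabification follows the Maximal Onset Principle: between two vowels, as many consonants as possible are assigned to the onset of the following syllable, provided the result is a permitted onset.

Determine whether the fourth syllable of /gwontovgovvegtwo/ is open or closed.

Vowels present: o, o, o, e, o; each is a nucleus, giving 5 syllables.
/o…o/ gap (V1→V2): /nt/ splits as /n/ + /t/ (/t/ is the longest suffix that is a licit onset).
/o…o/ gap (V2→V3): cluster /vg/ — the longest permitted-onset suffix is /g/; onset = /g/, preceding coda = /v/.
/o…e/ gap (V3→V4): /vv/ — longest licit onset from the right is /v/, leaving /v/ as coda.
/e…o/ gap (V4→V5): /gtw/ splits as /g/ + /tw/ (/tw/ is the longest suffix that is a licit onset).
So the parse is gwon.tov.gov.veg.two.
Syllable 4 is /veg/ with coda /g/, so it is closed.

closed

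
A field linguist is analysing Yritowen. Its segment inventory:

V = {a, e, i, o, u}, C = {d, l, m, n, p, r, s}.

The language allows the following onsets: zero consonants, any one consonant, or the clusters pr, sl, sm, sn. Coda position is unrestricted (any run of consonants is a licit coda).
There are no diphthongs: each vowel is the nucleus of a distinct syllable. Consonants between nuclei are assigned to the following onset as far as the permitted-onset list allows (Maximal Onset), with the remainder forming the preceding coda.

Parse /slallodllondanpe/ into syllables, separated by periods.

slal.lodl.lon.dan.pe

Nuclei (vowels): a, o, o, a, e → 5 syllables.
V1 /a/ – V2 /o/: /ll/ — longest licit onset from the right is /l/, leaving /l/ as coda.
V2 /o/ – V3 /o/: /dll/ — longest licit onset from the right is /l/, leaving /dl/ as coda.
V3 /o/ – V4 /a/: /nd/ splits as /n/ + /d/ (/d/ is the longest suffix that is a licit onset).
V4 /a/ – V5 /e/: cluster /np/ — the longest permitted-onset suffix is /p/; onset = /p/, preceding coda = /n/.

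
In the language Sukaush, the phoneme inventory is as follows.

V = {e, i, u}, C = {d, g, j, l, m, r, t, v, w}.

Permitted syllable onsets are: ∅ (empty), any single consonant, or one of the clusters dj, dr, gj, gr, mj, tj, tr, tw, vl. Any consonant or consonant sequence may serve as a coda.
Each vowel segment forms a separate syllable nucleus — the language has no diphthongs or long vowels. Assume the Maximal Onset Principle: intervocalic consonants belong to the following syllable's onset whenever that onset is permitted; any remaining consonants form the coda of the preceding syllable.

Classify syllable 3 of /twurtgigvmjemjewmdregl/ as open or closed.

Vowels present: u, i, e, e, e; each is a nucleus, giving 5 syllables.
/u…i/ gap (V1→V2): cluster /rtg/ — the longest permitted-onset suffix is /g/; onset = /g/, preceding coda = /rt/.
/i…e/ gap (V2→V3): cluster /gvmj/ — the longest permitted-onset suffix is /mj/; onset = /mj/, preceding coda = /gv/.
/e…e/ gap (V3→V4): cluster /mj/ — /mj/ is itself a permitted onset, so the whole cluster goes right; preceding coda = ∅.
/e…e/ gap (V4→V5): cluster /wmdr/ — the longest permitted-onset suffix is /dr/; onset = /dr/, preceding coda = /wm/.
Result: twurt.gigv.mje.mjewm.dregl.
Syllable 3 is /mje/; it ends in its nucleus with no coda, so it is open.

open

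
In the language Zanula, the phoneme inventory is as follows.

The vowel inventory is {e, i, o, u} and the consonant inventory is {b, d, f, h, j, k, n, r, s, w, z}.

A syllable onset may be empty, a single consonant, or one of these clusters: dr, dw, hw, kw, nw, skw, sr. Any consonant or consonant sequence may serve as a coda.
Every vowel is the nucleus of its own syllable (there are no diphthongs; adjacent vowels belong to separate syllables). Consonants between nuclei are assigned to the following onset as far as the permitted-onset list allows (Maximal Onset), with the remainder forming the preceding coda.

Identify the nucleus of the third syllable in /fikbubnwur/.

u

Nuclei (vowels): i, u, u → 3 syllables.
The third nucleus (vowel 3 from the left) is /u/.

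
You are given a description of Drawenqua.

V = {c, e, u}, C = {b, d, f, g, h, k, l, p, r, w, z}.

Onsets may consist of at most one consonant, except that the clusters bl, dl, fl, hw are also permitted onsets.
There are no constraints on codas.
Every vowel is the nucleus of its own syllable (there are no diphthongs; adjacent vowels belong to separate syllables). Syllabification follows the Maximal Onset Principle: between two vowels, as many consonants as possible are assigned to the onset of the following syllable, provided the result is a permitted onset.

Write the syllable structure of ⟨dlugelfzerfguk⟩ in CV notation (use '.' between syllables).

Vowels present: u, e, e, u; each is a nucleus, giving 4 syllables.
V1 /u/ – V2 /e/: /g/ → onset of the next syllable (single consonants are always licit onsets).
V2 /e/ – V3 /e/: /lfz/ — longest licit onset from the right is /z/, leaving /lf/ as coda.
V3 /e/ – V4 /u/: /rfg/ splits as /rf/ + /g/ (/g/ is the longest suffix that is a licit onset).
Putting it together: dlu.gelf.zerf.guk.
Mapping each syllable to C/V: /dlu/ → CCV, /gelf/ → CVCC, /zerf/ → CVCC, /guk/ → CVC.

CCV.CVCC.CVCC.CVC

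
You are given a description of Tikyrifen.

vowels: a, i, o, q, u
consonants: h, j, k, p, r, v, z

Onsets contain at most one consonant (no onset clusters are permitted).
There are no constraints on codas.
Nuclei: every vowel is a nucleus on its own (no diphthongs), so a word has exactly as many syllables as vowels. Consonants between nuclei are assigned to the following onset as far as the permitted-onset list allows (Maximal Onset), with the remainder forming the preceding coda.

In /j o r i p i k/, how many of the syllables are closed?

1

Vowels present: o, i, i; each is a nucleus, giving 3 syllables.
V1 /o/ – V2 /i/: /r/ is a single consonant, so it becomes the next onset.
V2 /i/ – V3 /i/: /p/ → onset of the next syllable (single consonants are always licit onsets).
Syllabification: jo.ri.pik.
Classifying each syllable: /jo/ (open), /ri/ (open), /pik/ (closed).
Closed syllables: 1.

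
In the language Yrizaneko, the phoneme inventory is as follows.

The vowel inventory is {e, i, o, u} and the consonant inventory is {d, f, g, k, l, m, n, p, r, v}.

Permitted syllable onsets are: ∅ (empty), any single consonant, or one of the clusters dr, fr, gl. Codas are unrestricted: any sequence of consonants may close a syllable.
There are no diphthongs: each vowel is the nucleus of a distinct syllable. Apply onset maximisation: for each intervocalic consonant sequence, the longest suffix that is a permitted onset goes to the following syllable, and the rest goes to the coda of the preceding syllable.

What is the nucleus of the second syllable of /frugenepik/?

Nuclei (vowels): u, e, e, i → 4 syllables.
The second nucleus (vowel 2 from the left) is /e/.

e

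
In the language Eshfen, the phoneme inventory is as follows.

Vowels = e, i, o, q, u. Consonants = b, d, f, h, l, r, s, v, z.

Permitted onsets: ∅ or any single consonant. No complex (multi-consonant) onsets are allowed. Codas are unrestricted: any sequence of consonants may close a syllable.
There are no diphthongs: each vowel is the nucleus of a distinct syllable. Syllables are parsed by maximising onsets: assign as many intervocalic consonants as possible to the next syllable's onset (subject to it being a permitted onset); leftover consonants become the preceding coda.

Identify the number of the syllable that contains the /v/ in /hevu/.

2

Nuclei (vowels): e, u → 2 syllables.
Between /e/ (V1) and /u/ (V2): just /v/ — single C goes to the following onset.
Syllabification: he.vu.
The /v/ is in the onset of syllable 2 (/vu/).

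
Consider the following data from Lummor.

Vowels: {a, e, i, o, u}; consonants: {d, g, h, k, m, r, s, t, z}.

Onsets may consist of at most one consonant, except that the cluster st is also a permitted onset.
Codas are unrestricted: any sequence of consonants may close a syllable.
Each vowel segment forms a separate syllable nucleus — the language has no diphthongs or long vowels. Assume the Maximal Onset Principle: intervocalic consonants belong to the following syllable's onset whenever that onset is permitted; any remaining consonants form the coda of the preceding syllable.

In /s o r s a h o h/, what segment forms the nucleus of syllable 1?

Nuclei (vowels): o, a, o → 3 syllables.
The first nucleus (vowel 1 from the left) is /o/.

o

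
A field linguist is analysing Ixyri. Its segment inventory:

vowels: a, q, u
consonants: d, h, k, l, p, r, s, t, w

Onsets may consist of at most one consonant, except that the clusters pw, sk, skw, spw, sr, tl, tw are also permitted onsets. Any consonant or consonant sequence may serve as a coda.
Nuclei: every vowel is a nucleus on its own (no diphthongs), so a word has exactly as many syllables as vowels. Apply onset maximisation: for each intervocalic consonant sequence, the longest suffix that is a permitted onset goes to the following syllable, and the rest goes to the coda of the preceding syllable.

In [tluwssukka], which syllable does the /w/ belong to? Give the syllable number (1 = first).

Vowels present: u, u, a; each is a nucleus, giving 3 syllables.
V1 /u/ – V2 /u/: /wss/ — longest licit onset from the right is /s/, leaving /ws/ as coda.
V2 /u/ – V3 /a/: /kk/ — longest licit onset from the right is /k/, leaving /k/ as coda.
So the parse is tluws.suk.ka.
The /w/ is in the coda of syllable 1 (/tluws/).

1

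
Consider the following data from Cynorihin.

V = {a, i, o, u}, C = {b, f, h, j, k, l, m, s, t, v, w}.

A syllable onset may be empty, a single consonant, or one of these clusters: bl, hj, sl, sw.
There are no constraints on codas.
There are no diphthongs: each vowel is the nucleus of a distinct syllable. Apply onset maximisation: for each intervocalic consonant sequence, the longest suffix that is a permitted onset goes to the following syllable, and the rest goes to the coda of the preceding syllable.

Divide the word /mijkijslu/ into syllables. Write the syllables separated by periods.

The vowels are i, i, u — 3 nuclei, so 3 syllables.
Between /i/ (V1) and /i/ (V2): /jk/ — longest licit onset from the right is /k/, leaving /j/ as coda.
Between /i/ (V2) and /u/ (V3): /jsl/ splits as /j/ + /sl/ (/sl/ is the longest suffix that is a licit onset).

mij.kij.slu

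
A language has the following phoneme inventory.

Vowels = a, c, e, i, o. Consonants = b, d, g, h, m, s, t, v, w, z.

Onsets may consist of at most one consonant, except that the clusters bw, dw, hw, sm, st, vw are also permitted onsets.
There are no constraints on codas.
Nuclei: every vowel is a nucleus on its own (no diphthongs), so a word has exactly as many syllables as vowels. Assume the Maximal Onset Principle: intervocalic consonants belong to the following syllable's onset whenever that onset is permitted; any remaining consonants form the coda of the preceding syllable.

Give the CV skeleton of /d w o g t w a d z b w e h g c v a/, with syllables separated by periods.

CCVCC.CVCC.CCVC.CV.CV

Vowels present: o, a, e, c, a; each is a nucleus, giving 5 syllables.
σ1/σ2 boundary: /gtw/ splits as /gt/ + /w/ (/w/ is the longest suffix that is a licit onset).
σ2/σ3 boundary: /dzbw/ — longest licit onset from the right is /bw/, leaving /dz/ as coda.
σ3/σ4 boundary: /hg/; trying suffixes from longest down, /g/ is the first permitted one, so coda /h/ | onset /g/.
σ4/σ5 boundary: /v/ is a single consonant, so it becomes the next onset.
Syllabification: dwogt.wadz.bweh.gc.va.
Mapping each syllable to C/V: /dwogt/ → CCVCC, /wadz/ → CVCC, /bweh/ → CCVC, /gc/ → CV, /va/ → CV.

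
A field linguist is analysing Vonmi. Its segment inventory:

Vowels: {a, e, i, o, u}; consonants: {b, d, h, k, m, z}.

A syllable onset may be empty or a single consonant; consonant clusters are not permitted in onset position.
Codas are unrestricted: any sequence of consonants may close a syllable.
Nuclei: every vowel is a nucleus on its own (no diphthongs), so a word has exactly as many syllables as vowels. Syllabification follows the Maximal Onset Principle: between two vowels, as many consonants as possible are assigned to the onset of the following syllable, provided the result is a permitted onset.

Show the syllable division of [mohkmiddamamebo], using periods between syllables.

The vowels are o, i, a, a, e, o — 6 nuclei, so 6 syllables.
σ1/σ2 boundary: /hkm/; trying suffixes from longest down, /m/ is the first permitted one, so coda /hk/ | onset /m/.
σ2/σ3 boundary: /dd/; trying suffixes from longest down, /d/ is the first permitted one, so coda /d/ | onset /d/.
σ3/σ4 boundary: /m/ is a single consonant, so it becomes the next onset.
σ4/σ5 boundary: just /m/ — single C goes to the following onset.
σ5/σ6 boundary: just /b/ — single C goes to the following onset.

mohk.mid.da.ma.me.bo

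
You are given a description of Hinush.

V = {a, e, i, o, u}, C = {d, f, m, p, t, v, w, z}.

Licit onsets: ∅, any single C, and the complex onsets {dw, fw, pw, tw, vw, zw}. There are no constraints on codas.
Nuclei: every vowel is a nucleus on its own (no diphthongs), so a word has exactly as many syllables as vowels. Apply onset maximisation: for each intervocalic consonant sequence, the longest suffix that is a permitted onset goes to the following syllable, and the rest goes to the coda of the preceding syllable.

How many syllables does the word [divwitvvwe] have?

3

Vowels present: i, i, e; each is a nucleus, giving 3 syllables.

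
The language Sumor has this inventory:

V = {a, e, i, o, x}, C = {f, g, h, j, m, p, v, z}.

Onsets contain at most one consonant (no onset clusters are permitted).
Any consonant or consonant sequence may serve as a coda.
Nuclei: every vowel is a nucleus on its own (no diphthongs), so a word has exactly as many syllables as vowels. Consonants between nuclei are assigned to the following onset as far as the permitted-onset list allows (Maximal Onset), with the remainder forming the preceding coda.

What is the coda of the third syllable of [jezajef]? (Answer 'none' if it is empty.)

f

Nuclei (vowels): e, a, e → 3 syllables.
Between /e/ (V1) and /a/ (V2): /z/ → onset of the next syllable (single consonants are always licit onsets).
Between /a/ (V2) and /e/ (V3): /j/ → onset of the next syllable (single consonants are always licit onsets).
Syllabification: je.za.jef.
Syllable 3 is /jef/: onset /j/, nucleus /e/, coda /f/.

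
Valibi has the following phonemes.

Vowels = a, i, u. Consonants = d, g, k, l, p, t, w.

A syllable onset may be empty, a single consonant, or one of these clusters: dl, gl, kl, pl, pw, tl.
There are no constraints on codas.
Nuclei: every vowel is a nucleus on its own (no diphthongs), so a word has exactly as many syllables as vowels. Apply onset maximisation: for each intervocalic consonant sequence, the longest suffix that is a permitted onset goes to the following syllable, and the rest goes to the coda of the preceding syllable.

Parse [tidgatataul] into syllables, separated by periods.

tid.ga.ta.ta.ul

The vowels are i, a, a, a, u — 5 nuclei, so 5 syllables.
V1 /i/ – V2 /a/: cluster /dg/ — the longest permitted-onset suffix is /g/; onset = /g/, preceding coda = /d/.
V2 /a/ – V3 /a/: /t/ is a single consonant, so it becomes the next onset.
V3 /a/ – V4 /a/: /t/ → onset of the next syllable (single consonants are always licit onsets).
V4 /a/ – V5 /u/: no consonants, so the boundary falls immediately after /a/.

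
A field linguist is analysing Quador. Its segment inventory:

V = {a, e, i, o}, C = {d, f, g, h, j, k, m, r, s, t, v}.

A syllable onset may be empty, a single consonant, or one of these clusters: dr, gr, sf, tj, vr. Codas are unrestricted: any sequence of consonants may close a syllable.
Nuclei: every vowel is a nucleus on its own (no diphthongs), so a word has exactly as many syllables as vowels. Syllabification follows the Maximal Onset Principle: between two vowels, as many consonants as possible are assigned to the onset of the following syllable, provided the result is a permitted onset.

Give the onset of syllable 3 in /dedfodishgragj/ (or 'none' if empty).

d

Vowels present: e, o, i, a; each is a nucleus, giving 4 syllables.
Between /e/ (V1) and /o/ (V2): /df/; trying suffixes from longest down, /f/ is the first permitted one, so coda /d/ | onset /f/.
Between /o/ (V2) and /i/ (V3): just /d/ — single C goes to the following onset.
Between /i/ (V3) and /a/ (V4): cluster /shgr/ — the longest permitted-onset suffix is /gr/; onset = /gr/, preceding coda = /sh/.
Syllabification: ded.fo.dish.gragj.
Syllable 3 is /dish/: onset /d/, nucleus /i/, coda /sh/.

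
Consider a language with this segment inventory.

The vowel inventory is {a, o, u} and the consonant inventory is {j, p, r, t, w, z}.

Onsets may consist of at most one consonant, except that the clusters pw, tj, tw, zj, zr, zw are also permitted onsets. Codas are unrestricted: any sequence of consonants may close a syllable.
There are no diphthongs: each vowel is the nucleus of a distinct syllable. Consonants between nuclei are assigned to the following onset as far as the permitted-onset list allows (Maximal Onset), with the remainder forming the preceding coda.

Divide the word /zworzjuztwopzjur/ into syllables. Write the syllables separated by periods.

Vowels present: o, u, o, u; each is a nucleus, giving 4 syllables.
V1 /o/ – V2 /u/: /rzj/; trying suffixes from longest down, /zj/ is the first permitted one, so coda /r/ | onset /zj/.
V2 /u/ – V3 /o/: /ztw/ splits as /z/ + /tw/ (/tw/ is the longest suffix that is a licit onset).
V3 /o/ – V4 /u/: /pzj/ — longest licit onset from the right is /zj/, leaving /p/ as coda.

zwor.zjuz.twop.zjur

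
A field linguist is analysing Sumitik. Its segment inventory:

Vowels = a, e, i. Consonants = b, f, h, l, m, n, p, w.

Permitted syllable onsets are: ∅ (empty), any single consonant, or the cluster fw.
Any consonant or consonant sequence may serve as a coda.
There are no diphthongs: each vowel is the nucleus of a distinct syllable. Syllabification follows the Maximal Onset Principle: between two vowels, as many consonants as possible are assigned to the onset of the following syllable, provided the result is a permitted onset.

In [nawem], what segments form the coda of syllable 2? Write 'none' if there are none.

The vowels are a, e — 2 nuclei, so 2 syllables.
Between /a/ (V1) and /e/ (V2): /w/ → onset of the next syllable (single consonants are always licit onsets).
Syllabification: na.wem.
Syllable 2 is /wem/: onset /w/, nucleus /e/, coda /m/.

m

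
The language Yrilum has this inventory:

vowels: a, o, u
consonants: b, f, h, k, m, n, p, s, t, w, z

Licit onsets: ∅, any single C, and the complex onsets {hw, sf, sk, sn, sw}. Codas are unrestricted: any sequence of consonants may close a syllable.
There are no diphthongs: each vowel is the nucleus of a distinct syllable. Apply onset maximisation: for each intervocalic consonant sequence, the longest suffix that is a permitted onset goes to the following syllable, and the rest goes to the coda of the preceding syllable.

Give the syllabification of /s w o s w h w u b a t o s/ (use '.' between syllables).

swosw.hwu.ba.tos

The vowels are o, u, a, o — 4 nuclei, so 4 syllables.
/o…u/ gap (V1→V2): cluster /swhw/ — the longest permitted-onset suffix is /hw/; onset = /hw/, preceding coda = /sw/.
/u…a/ gap (V2→V3): /b/ is a single consonant, so it becomes the next onset.
/a…o/ gap (V3→V4): /t/ → onset of the next syllable (single consonants are always licit onsets).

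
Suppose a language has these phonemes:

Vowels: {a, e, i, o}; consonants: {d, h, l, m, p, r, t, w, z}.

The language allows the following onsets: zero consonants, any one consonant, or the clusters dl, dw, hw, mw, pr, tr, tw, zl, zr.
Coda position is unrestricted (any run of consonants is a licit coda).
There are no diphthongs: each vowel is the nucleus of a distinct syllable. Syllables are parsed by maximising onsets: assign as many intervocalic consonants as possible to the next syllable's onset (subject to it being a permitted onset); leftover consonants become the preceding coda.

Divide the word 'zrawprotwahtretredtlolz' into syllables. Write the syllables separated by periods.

Vowels present: a, o, a, e, e, o; each is a nucleus, giving 6 syllables.
/a…o/ gap (V1→V2): /wpr/; trying suffixes from longest down, /pr/ is the first permitted one, so coda /w/ | onset /pr/.
/o…a/ gap (V2→V3): cluster /tw/ — /tw/ is itself a permitted onset, so the whole cluster goes right; preceding coda = ∅.
/a…e/ gap (V3→V4): /htr/ splits as /h/ + /tr/ (/tr/ is the longest suffix that is a licit onset).
/e…e/ gap (V4→V5): cluster /tr/ — /tr/ is itself a permitted onset, so the whole cluster goes right; preceding coda = ∅.
/e…o/ gap (V5→V6): cluster /dtl/ — the longest permitted-onset suffix is /l/; onset = /l/, preceding coda = /dt/.

zraw.pro.twah.tre.tredt.lolz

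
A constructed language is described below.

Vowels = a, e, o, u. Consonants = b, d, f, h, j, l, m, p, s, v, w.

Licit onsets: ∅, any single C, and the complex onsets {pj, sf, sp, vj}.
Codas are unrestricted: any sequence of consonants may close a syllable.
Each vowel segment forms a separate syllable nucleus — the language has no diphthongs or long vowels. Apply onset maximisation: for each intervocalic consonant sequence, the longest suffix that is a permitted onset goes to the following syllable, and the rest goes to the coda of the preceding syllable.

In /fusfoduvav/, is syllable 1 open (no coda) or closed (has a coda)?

open

Vowels present: u, o, u, a; each is a nucleus, giving 4 syllables.
Between /u/ (V1) and /o/ (V2): cluster /sf/ — /sf/ is itself a permitted onset, so the whole cluster goes right; preceding coda = ∅.
Between /o/ (V2) and /u/ (V3): /d/ is a single consonant, so it becomes the next onset.
Between /u/ (V3) and /a/ (V4): /v/ → onset of the next syllable (single consonants are always licit onsets).
Putting it together: fu.sfo.du.vav.
Syllable 1 is /fu/; it ends in its nucleus with no coda, so it is open.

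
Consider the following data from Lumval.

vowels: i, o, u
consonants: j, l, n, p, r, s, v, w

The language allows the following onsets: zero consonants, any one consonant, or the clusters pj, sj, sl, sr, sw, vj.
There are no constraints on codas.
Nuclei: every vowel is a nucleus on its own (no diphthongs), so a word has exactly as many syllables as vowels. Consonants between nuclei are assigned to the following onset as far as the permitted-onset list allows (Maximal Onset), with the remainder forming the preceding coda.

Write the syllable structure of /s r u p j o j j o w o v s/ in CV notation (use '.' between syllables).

Nuclei (vowels): u, o, o, o → 4 syllables.
/u…o/ gap (V1→V2): /pj/ is a licit onset in full, so it all attaches to the next syllable.
/o…o/ gap (V2→V3): /jj/ splits as /j/ + /j/ (/j/ is the longest suffix that is a licit onset).
/o…o/ gap (V3→V4): just /w/ — single C goes to the following onset.
So the parse is sru.pjoj.jo.wovs.
Mapping each syllable to C/V: /sru/ → CCV, /pjoj/ → CCVC, /jo/ → CV, /wovs/ → CVCC.

CCV.CCVC.CV.CVCC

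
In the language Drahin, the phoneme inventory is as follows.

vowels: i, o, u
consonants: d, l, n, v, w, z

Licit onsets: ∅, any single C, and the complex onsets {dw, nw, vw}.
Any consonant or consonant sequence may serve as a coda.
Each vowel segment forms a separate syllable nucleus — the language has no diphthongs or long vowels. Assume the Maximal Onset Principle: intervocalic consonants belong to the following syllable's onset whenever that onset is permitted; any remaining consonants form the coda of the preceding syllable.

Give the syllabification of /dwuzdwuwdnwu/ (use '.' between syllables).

Nuclei (vowels): u, u, u → 3 syllables.
σ1/σ2 boundary: /zdw/; trying suffixes from longest down, /dw/ is the first permitted one, so coda /z/ | onset /dw/.
σ2/σ3 boundary: /wdnw/ splits as /wd/ + /nw/ (/nw/ is the longest suffix that is a licit onset).

dwuz.dwuwd.nwu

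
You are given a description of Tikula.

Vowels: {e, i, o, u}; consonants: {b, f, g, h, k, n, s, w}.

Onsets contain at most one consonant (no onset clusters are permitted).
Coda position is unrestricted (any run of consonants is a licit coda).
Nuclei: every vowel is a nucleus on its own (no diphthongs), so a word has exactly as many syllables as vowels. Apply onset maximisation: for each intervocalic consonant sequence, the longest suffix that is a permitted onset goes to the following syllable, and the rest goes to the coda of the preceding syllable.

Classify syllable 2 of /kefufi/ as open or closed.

open

The vowels are e, u, i — 3 nuclei, so 3 syllables.
Between /e/ (V1) and /u/ (V2): /f/ → onset of the next syllable (single consonants are always licit onsets).
Between /u/ (V2) and /i/ (V3): just /f/ — single C goes to the following onset.
Putting it together: ke.fu.fi.
Syllable 2 is /fu/; it ends in its nucleus with no coda, so it is open.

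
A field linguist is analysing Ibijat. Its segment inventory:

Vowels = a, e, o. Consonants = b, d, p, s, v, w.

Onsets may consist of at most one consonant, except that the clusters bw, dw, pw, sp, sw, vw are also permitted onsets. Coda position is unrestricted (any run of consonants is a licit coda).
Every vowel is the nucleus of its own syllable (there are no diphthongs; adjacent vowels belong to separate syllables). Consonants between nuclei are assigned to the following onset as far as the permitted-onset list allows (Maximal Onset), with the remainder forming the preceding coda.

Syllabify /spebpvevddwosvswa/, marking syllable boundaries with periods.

spebp.vevd.dwosv.swa

The vowels are e, e, o, a — 4 nuclei, so 4 syllables.
/e…e/ gap (V1→V2): /bpv/ splits as /bp/ + /v/ (/v/ is the longest suffix that is a licit onset).
/e…o/ gap (V2→V3): /vddw/ — longest licit onset from the right is /dw/, leaving /vd/ as coda.
/o…a/ gap (V3→V4): /svsw/ splits as /sv/ + /sw/ (/sw/ is the longest suffix that is a licit onset).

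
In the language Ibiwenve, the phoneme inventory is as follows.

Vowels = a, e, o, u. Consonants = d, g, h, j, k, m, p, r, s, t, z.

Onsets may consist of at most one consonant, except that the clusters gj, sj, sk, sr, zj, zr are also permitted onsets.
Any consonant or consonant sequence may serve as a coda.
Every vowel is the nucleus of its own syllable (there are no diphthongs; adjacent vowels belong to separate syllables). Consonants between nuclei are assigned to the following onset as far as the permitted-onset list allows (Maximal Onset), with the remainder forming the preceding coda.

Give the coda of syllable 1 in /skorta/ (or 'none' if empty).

Vowels present: o, a; each is a nucleus, giving 2 syllables.
/o…a/ gap (V1→V2): cluster /rt/ — the longest permitted-onset suffix is /t/; onset = /t/, preceding coda = /r/.
Syllabification: skor.ta.
Syllable 1 is /skor/: onset /sk/, nucleus /o/, coda /r/.

r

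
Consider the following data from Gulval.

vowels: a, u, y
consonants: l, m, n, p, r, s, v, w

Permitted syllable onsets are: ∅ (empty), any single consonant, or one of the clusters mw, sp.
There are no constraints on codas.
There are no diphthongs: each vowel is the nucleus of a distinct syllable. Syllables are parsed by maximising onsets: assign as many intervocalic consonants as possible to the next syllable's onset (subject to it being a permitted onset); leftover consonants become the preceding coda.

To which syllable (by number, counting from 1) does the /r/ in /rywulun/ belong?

Nuclei (vowels): y, u, u → 3 syllables.
V1 /y/ – V2 /u/: just /w/ — single C goes to the following onset.
V2 /u/ – V3 /u/: just /l/ — single C goes to the following onset.
Result: ry.wu.lun.
The /r/ is in the onset of syllable 1 (/ry/).

1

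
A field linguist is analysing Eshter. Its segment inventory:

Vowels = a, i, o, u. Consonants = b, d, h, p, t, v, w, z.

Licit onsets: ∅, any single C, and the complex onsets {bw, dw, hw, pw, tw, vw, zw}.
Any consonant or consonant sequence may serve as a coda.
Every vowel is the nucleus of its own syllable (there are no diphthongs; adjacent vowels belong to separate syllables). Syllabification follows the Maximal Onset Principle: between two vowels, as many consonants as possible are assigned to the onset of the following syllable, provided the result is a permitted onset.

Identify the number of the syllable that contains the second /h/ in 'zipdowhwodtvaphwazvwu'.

Nuclei (vowels): i, o, o, a, a, u → 6 syllables.
Between /i/ (V1) and /o/ (V2): /pd/ — longest licit onset from the right is /d/, leaving /p/ as coda.
Between /o/ (V2) and /o/ (V3): /whw/; trying suffixes from longest down, /hw/ is the first permitted one, so coda /w/ | onset /hw/.
Between /o/ (V3) and /a/ (V4): /dtv/ — longest licit onset from the right is /v/, leaving /dt/ as coda.
Between /a/ (V4) and /a/ (V5): /phw/; trying suffixes from longest down, /hw/ is the first permitted one, so coda /p/ | onset /hw/.
Between /a/ (V5) and /u/ (V6): /zvw/ — longest licit onset from the right is /vw/, leaving /z/ as coda.
So the parse is zip.dow.hwodt.vap.hwaz.vwu.
The second /h/ is in the onset of syllable 5 (/hwaz/).

5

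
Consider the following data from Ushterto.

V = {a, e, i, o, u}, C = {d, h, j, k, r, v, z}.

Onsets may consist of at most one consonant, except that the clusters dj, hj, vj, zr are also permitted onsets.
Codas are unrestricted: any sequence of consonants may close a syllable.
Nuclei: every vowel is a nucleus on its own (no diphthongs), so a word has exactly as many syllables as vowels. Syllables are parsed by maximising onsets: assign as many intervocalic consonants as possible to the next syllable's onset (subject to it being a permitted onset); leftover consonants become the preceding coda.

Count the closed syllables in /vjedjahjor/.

The vowels are e, a, o — 3 nuclei, so 3 syllables.
σ1/σ2 boundary: cluster /dj/ — /dj/ is itself a permitted onset, so the whole cluster goes right; preceding coda = ∅.
σ2/σ3 boundary: cluster /hj/ — /hj/ is itself a permitted onset, so the whole cluster goes right; preceding coda = ∅.
Result: vje.dja.hjor.
Classifying each syllable: /vje/ (open), /dja/ (open), /hjor/ (closed).
Closed syllables: 1.

1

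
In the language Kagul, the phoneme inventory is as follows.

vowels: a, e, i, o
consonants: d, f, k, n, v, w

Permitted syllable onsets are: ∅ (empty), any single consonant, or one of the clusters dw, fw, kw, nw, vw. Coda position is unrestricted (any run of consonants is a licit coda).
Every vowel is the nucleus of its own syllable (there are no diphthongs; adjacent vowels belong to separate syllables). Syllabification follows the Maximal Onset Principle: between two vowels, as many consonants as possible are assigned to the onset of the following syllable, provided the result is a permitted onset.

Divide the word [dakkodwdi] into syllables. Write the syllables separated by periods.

dak.kodw.di

The vowels are a, o, i — 3 nuclei, so 3 syllables.
Between /a/ (V1) and /o/ (V2): cluster /kk/ — the longest permitted-onset suffix is /k/; onset = /k/, preceding coda = /k/.
Between /o/ (V2) and /i/ (V3): /dwd/ splits as /dw/ + /d/ (/d/ is the longest suffix that is a licit onset).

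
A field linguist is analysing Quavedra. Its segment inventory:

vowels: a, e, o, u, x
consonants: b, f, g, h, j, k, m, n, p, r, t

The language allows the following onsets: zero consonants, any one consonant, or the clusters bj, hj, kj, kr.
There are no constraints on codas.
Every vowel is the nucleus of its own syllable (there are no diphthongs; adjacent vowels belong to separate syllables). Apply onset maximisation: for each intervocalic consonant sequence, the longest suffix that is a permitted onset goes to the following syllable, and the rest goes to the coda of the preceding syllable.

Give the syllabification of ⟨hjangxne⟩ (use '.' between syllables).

Nuclei (vowels): a, x, e → 3 syllables.
V1 /a/ – V2 /x/: /ng/ — longest licit onset from the right is /g/, leaving /n/ as coda.
V2 /x/ – V3 /e/: /n/ → onset of the next syllable (single consonants are always licit onsets).

hjan.gx.ne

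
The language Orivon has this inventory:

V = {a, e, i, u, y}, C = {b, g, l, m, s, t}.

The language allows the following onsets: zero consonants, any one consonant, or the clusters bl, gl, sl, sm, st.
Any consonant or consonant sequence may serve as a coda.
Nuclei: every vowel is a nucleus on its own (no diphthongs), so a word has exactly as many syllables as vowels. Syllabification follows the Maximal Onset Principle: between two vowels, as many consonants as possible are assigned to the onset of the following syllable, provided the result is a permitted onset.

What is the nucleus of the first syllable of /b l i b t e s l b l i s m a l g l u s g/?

Vowels present: i, e, i, a, u; each is a nucleus, giving 5 syllables.
The first nucleus (vowel 1 from the left) is /i/.

i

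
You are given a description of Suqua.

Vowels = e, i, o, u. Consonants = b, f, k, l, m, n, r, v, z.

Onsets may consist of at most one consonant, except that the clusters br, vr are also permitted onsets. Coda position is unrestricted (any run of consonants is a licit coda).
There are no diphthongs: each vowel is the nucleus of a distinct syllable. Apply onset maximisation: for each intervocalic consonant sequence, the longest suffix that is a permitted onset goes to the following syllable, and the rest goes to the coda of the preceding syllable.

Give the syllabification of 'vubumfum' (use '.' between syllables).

Nuclei (vowels): u, u, u → 3 syllables.
V1 /u/ – V2 /u/: just /b/ — single C goes to the following onset.
V2 /u/ – V3 /u/: cluster /mf/ — the longest permitted-onset suffix is /f/; onset = /f/, preceding coda = /m/.

vu.bum.fum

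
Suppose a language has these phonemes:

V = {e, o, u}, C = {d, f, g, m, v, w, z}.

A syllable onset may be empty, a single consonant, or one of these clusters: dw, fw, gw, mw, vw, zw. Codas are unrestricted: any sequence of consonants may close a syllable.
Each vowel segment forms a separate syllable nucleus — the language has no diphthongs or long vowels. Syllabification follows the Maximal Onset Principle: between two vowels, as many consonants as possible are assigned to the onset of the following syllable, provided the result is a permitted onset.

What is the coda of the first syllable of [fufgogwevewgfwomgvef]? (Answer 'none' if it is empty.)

The vowels are u, o, e, e, o, e — 6 nuclei, so 6 syllables.
/u…o/ gap (V1→V2): /fg/ — longest licit onset from the right is /g/, leaving /f/ as coda.
/o…e/ gap (V2→V3): /gw/ is a licit onset in full, so it all attaches to the next syllable.
/e…e/ gap (V3→V4): /v/ → onset of the next syllable (single consonants are always licit onsets).
/e…o/ gap (V4→V5): /wgfw/ splits as /wg/ + /fw/ (/fw/ is the longest suffix that is a licit onset).
/o…e/ gap (V5→V6): /mgv/ splits as /mg/ + /v/ (/v/ is the longest suffix that is a licit onset).
Putting it together: fuf.go.gwe.vewg.fwomg.vef.
Syllable 1 is /fuf/: onset /f/, nucleus /u/, coda /f/.

f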